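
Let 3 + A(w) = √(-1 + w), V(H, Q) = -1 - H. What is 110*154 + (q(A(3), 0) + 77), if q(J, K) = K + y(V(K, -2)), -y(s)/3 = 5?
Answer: 17002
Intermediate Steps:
y(s) = -15 (y(s) = -3*5 = -15)
A(w) = -3 + √(-1 + w)
q(J, K) = -15 + K (q(J, K) = K - 15 = -15 + K)
110*154 + (q(A(3), 0) + 77) = 110*154 + ((-15 + 0) + 77) = 16940 + (-15 + 77) = 16940 + 62 = 17002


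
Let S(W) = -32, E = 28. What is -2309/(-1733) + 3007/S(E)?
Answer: -5137243/55456 ≈ -92.636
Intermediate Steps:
-2309/(-1733) + 3007/S(E) = -2309/(-1733) + 3007/(-32) = -2309*(-1/1733) + 3007*(-1/32) = 2309/1733 - 3007/32 = -5137243/55456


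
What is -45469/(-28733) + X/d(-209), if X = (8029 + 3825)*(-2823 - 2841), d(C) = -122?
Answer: 964584754633/1752713 ≈ 5.5034e+5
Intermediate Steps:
X = -67141056 (X = 11854*(-5664) = -67141056)
-45469/(-28733) + X/d(-209) = -45469/(-28733) - 67141056/(-122) = -45469*(-1/28733) - 67141056*(-1/122) = 45469/28733 + 33570528/61 = 964584754633/1752713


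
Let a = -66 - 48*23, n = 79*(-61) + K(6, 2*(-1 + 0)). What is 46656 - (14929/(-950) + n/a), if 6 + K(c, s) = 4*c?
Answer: 2593552499/55575 ≈ 46668.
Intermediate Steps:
K(c, s) = -6 + 4*c
n = -4801 (n = 79*(-61) + (-6 + 4*6) = -4819 + (-6 + 24) = -4819 + 18 = -4801)
a = -1170 (a = -66 - 1104 = -1170)
46656 - (14929/(-950) + n/a) = 46656 - (14929/(-950) - 4801/(-1170)) = 46656 - (14929*(-1/950) - 4801*(-1/1170)) = 46656 - (-14929/950 + 4801/1170) = 46656 - 1*(-645299/55575) = 46656 + 645299/55575 = 2593552499/55575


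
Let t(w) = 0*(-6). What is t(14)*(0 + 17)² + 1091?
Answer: 1091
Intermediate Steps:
t(w) = 0
t(14)*(0 + 17)² + 1091 = 0*(0 + 17)² + 1091 = 0*17² + 1091 = 0*289 + 1091 = 0 + 1091 = 1091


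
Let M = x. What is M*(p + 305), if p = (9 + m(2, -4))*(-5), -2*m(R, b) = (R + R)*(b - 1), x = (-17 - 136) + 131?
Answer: -4620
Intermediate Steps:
x = -22 (x = -153 + 131 = -22)
M = -22
m(R, b) = -R*(-1 + b) (m(R, b) = -(R + R)*(b - 1)/2 = -2*R*(-1 + b)/2 = -R*(-1 + b))
p = -95 (p = (9 + 2*(1 - 1*(-4)))*(-5) = (9 + 2*(1 + 4))*(-5) = (9 + 2*5)*(-5) = (9 + 10)*(-5) = 19*(-5) = -95)
M*(p + 305) = -22*(-95 + 305) = -22*210 = -4620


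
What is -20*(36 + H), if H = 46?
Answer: -1640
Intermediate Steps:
-20*(36 + H) = -20*(36 + 46) = -20*82 = -1640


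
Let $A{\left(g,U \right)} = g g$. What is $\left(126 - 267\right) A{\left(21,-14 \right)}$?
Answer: $-62181$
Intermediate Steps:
$A{\left(g,U \right)} = g^{2}$
$\left(126 - 267\right) A{\left(21,-14 \right)} = \left(126 - 267\right) 21^{2} = \left(-141\right) 441 = -62181$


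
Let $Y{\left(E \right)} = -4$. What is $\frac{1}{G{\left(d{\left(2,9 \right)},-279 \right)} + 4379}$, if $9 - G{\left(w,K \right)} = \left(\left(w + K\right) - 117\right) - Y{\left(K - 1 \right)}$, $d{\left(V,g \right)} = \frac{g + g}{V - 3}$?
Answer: $\frac{1}{4798} \approx 0.00020842$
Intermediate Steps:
$d{\left(V,g \right)} = \frac{2 g}{-3 + V}$
$G{\left(w,K \right)} = 122 - K - w$ ($G{\left(w,K \right)} = 9 - \left(\left(\left(w + K\right) - 117\right) - -4\right) = 9 - \left(\left(\left(K + w\right) - 117\right) + 4\right) = 9 - \left(\left(-117 + K + w\right) + 4\right) = 9 - \left(-113 + K + w\right) = 122 - K - w$)
$\frac{1}{G{\left(d{\left(2,9 \right)},-279 \right)} + 4379} = \frac{1}{\left(122 - -279 - 2 \cdot 9 \frac{1}{-3 + 2}\right) + 4379} = \frac{1}{\left(122 + 279 - 2 \cdot 9 \frac{1}{-1}\right) + 4379} = \frac{1}{\left(122 + 279 - 2 \cdot 9 \left(-1\right)\right) + 4379} = \frac{1}{\left(122 + 279 - -18\right) + 4379} = \frac{1}{\left(122 + 279 + 18\right) + 4379} = \frac{1}{419 + 4379} = \frac{1}{4798}$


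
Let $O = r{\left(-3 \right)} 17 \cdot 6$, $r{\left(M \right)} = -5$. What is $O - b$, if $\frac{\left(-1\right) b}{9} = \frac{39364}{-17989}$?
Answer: $- \frac{9528666}{17989} \approx -529.69$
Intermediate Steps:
$O = -510$ ($O = \left(-5\right) 17 \cdot 6 = \left(-85\right) 6 = -510$)
$b = \frac{354276}{17989}$ ($b = - 9 \frac{39364}{-17989} = - 9 \cdot 39364 \left(- \frac{1}{17989}\right) = \left(-9\right) \left(- \frac{39364}{17989}\right) = \frac{354276}{17989} \approx 19.694$)
$O - b = -510 - \frac{354276}{17989} = - \frac{9528666}{17989}$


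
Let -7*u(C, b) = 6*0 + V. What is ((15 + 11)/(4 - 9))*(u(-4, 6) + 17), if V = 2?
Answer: -3042/35 ≈ -86.914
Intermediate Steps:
u(C, b) = -2/7 (u(C, b) = -(6*0 + 2)/7 = -(0 + 2)/7 = -⅐*2 = -2/7)
((15 + 11)/(4 - 9))*(u(-4, 6) + 17) = ((15 + 11)/(4 - 9))*(-2/7 + 17) = (26/(-5))*(117/7) = (26*(-⅕))*(117/7) = -26/5*117/7 = -3042/35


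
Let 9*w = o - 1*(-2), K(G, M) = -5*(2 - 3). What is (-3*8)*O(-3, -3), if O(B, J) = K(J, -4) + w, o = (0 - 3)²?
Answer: -448/3 ≈ -149.33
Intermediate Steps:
K(G, M) = 5 (K(G, M) = -5*(-1) = 5)
o = 9 (o = (-3)² = 9)
w = 11/9 (w = (9 - 1*(-2))/9 = (9 + 2)/9 = (⅑)*11 = 11/9 ≈ 1.2222)
O(B, J) = 56/9 (O(B, J) = 5 + 11/9 = 56/9)
(-3*8)*O(-3, -3) = -3*8*(56/9) = -24*56/9 = -448/3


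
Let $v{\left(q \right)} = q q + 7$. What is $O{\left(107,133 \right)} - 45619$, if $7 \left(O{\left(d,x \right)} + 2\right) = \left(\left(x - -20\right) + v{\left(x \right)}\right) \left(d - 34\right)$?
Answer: $\frac{983630}{7} \approx 1.4052 \cdot 10^{5}$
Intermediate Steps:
$v{\left(q \right)} = 7 + q^{2}$ ($v{\left(q \right)} = q^{2} + 7 = 7 + q^{2}$)
$O{\left(d,x \right)} = -2 + \frac{\left(-34 + d\right) \left(27 + x + x^{2}\right)}{7}$ ($O{\left(d,x \right)} = -2 + \frac{\left(\left(x - -20\right) + \left(7 + x^{2}\right)\right) \left(d - 34\right)}{7} = -2 + \frac{\left(\left(x + 20\right) + \left(7 + x^{2}\right)\right) \left(-34 + d\right)}{7} = -2 + \frac{\left(\left(20 + x\right) + \left(7 + x^{2}\right)\right) \left(-34 + d\right)}{7} = -2 + \frac{\left(27 + x + x^{2}\right) \left(-34 + d\right)}{7} = -2 + \frac{\left(-34 + d\right) \left(27 + x + x^{2}\right)}{7}$)
$O{\left(107,133 \right)} - 45619 = \left(- \frac{932}{7} - 646 - \frac{34 \cdot 133^{2}}{7} + \frac{27}{7} \cdot 107 + \frac{1}{7} \cdot 107 \cdot 133 + \frac{1}{7} \cdot 107 \cdot 133^{2}\right) - 45619 = \left(- \frac{932}{7} - 646 - 85918 + \frac{2889}{7} + 2033 + \frac{1}{7} \cdot 107 \cdot 17689\right) - 45619 = \left(- \frac{932}{7} - 646 - 85918 + \frac{2889}{7} + 2033 + 270389\right) - 45619 = \frac{1302963}{7} - 45619 = \frac{983630}{7}$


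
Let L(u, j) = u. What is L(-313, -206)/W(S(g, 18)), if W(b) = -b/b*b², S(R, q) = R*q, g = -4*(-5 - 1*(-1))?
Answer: 313/82944 ≈ 0.0037736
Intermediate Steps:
g = 16 (g = -4*(-5 + 1) = -4*(-4) = 16)
W(b) = -b²
L(-313, -206)/W(S(g, 18)) = -313/((-(16*18)²)) = -313/((-1*288²)) = -313/((-1*82944)) = -313/(-82944) = -313*(-1/82944) = 313/82944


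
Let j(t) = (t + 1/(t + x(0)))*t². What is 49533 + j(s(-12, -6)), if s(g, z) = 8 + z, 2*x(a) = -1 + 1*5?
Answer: 49542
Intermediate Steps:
x(a) = 2 (x(a) = (-1 + 1*5)/2 = (-1 + 5)/2 = (½)*4 = 2)
j(t) = t²*(t + 1/(2 + t)) (j(t) = (t + 1/(t + 2))*t² = (t + 1/(2 + t))*t² = t²*(t + 1/(2 + t)))
49533 + j(s(-12, -6)) = 49533 + (8 - 6)²*(1 + (8 - 6)² + 2*(8 - 6))/(2 + (8 - 6)) = 49533 + 2²*(1 + 2² + 2*2)/(2 + 2) = 49533 + 4*(1 + 4 + 4)/4 = 49533 + 4*(¼)*9 = 49533 + 9 = 49542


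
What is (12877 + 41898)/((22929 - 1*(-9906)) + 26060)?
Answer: 10955/11779 ≈ 0.93005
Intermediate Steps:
(12877 + 41898)/((22929 - 1*(-9906)) + 26060) = 54775/((22929 + 9906) + 26060) = 54775/(32835 + 26060) = 54775/58895 = 54775*(1/58895) = 10955/11779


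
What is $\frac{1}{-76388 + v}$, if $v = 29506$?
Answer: $- \frac{1}{46882} \approx -2.133 \cdot 10^{-5}$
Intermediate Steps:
$\frac{1}{-76388 + v} = \frac{1}{-76388 + 29506} = \frac{1}{-46882} = - \frac{1}{46882}$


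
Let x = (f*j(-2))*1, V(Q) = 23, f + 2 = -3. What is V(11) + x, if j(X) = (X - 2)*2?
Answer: 63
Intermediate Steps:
j(X) = -4 + 2*X (j(X) = (-2 + X)*2 = -4 + 2*X)
f = -5 (f = -2 - 3 = -5)
x = 40 (x = -5*(-4 + 2*(-2))*1 = -5*(-4 - 4)*1 = -5*(-8)*1 = 40*1 = 40)
V(11) + x = 23 + 40 = 63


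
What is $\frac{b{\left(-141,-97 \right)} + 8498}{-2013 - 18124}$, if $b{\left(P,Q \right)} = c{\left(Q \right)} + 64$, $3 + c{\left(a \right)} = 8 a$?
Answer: $- \frac{7783}{20137} \approx -0.3865$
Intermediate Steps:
$c{\left(a \right)} = -3 + 8 a$
$b{\left(P,Q \right)} = 61 + 8 Q$ ($b{\left(P,Q \right)} = \left(-3 + 8 Q\right) + 64 = 61 + 8 Q$)
$\frac{b{\left(-141,-97 \right)} + 8498}{-2013 - 18124} = \frac{\left(61 + 8 \left(-97\right)\right) + 8498}{-2013 - 18124} = \frac{\left(61 - 776\right) + 8498}{-20137} = \left(-715 + 8498\right) \left(- \frac{1}{20137}\right) = 7783 \left(- \frac{1}{20137}\right) = - \frac{7783}{20137}$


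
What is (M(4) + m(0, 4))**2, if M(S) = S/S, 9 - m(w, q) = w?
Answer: 100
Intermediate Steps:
m(w, q) = 9 - w
M(S) = 1
(M(4) + m(0, 4))**2 = (1 + (9 - 1*0))**2 = (1 + (9 + 0))**2 = (1 + 9)**2 = 10**2 = 100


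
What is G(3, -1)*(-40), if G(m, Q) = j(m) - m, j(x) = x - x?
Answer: 120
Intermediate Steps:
j(x) = 0
G(m, Q) = -m (G(m, Q) = 0 - m = -m)
G(3, -1)*(-40) = -1*3*(-40) = -3*(-40) = 120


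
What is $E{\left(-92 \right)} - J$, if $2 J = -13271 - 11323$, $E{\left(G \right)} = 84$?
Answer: $12381$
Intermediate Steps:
$J = -12297$ ($J = \frac{-13271 - 11323}{2} = \frac{1}{2} \left(-24594\right) = -12297$)
$E{\left(-92 \right)} - J = 84 - -12297 = 84 + 12297 = 12381$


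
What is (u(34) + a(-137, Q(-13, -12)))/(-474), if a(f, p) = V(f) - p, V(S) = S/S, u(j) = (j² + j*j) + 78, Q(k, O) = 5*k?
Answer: -1228/237 ≈ -5.1814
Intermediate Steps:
u(j) = 78 + 2*j² (u(j) = (j² + j²) + 78 = 2*j² + 78 = 78 + 2*j²)
V(S) = 1
a(f, p) = 1 - p
(u(34) + a(-137, Q(-13, -12)))/(-474) = ((78 + 2*34²) + (1 - 5*(-13)))/(-474) = ((78 + 2*1156) + (1 - 1*(-65)))*(-1/474) = ((78 + 2312) + (1 + 65))*(-1/474) = (2390 + 66)*(-1/474) = 2456*(-1/474) = -1228/237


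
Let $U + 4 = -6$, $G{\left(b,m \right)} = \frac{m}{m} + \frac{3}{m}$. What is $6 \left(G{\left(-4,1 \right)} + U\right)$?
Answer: $-36$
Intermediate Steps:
$G{\left(b,m \right)} = 1 + \frac{3}{m}$
$U = -10$ ($U = -4 - 6 = -10$)
$6 \left(G{\left(-4,1 \right)} + U\right) = 6 \left(\frac{3 + 1}{1} - 10\right) = 6 \left(1 \cdot 4 - 10\right) = 6 \left(4 - 10\right) = 6 \left(-6\right) = -36$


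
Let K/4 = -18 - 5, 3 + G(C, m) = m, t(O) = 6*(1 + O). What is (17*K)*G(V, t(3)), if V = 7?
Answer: -32844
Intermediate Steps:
t(O) = 6 + 6*O
G(C, m) = -3 + m
K = -92 (K = 4*(-18 - 5) = 4*(-23) = -92)
(17*K)*G(V, t(3)) = (17*(-92))*(-3 + (6 + 6*3)) = -1564*(-3 + (6 + 18)) = -1564*(-3 + 24) = -1564*21 = -32844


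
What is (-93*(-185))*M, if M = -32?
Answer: -550560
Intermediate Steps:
(-93*(-185))*M = -93*(-185)*(-32) = 17205*(-32) = -550560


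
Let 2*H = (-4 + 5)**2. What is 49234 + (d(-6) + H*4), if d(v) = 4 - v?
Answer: 49246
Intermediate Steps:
H = 1/2 (H = (-4 + 5)**2/2 = (1/2)*1**2 = (1/2)*1 = 1/2 ≈ 0.50000)
49234 + (d(-6) + H*4) = 49234 + ((4 - 1*(-6)) + (1/2)*4) = 49234 + ((4 + 6) + 2) = 49234 + (10 + 2) = 49234 + 12 = 49246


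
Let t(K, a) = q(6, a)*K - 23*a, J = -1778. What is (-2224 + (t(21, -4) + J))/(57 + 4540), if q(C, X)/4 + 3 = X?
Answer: -4498/4597 ≈ -0.97846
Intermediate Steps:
q(C, X) = -12 + 4*X
t(K, a) = -23*a + K*(-12 + 4*a) (t(K, a) = (-12 + 4*a)*K - 23*a = K*(-12 + 4*a) - 23*a = -23*a + K*(-12 + 4*a))
(-2224 + (t(21, -4) + J))/(57 + 4540) = (-2224 + ((-23*(-4) + 4*21*(-3 - 4)) - 1778))/(57 + 4540) = (-2224 + ((92 + 4*21*(-7)) - 1778))/4597 = (-2224 + ((92 - 588) - 1778))*(1/4597) = (-2224 + (-496 - 1778))*(1/4597) = (-2224 - 2274)*(1/4597) = -4498*1/4597 = -4498/4597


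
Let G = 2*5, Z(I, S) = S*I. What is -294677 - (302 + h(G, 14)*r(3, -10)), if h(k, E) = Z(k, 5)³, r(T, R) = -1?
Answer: -169979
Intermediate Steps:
Z(I, S) = I*S
G = 10
h(k, E) = 125*k³ (h(k, E) = (k*5)³ = (5*k)³ = 125*k³)
-294677 - (302 + h(G, 14)*r(3, -10)) = -294677 - (302 + (125*10³)*(-1)) = -294677 - (302 + (125*1000)*(-1)) = -294677 - (302 + 125000*(-1)) = -294677 - (302 - 125000) = -294677 - 1*(-124698) = -294677 + 124698 = -169979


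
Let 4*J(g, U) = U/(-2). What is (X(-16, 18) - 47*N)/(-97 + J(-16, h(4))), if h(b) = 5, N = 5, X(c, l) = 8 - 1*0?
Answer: 1816/781 ≈ 2.3252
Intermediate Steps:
X(c, l) = 8 (X(c, l) = 8 + 0 = 8)
J(g, U) = -U/8 (J(g, U) = (U/(-2))/4 = (U*(-½))/4 = (-U/2)/4 = -U/8)
(X(-16, 18) - 47*N)/(-97 + J(-16, h(4))) = (8 - 47*5)/(-97 - ⅛*5) = (8 - 235)/(-97 - 5/8) = -227/(-781/8) = -227*(-8/781) = 1816/781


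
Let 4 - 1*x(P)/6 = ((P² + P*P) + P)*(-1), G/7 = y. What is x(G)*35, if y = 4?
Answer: 336000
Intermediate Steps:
G = 28 (G = 7*4 = 28)
x(P) = 24 + 6*P + 12*P² (x(P) = 24 - 6*((P² + P*P) + P)*(-1) = 24 - 6*((P² + P²) + P)*(-1) = 24 - 6*(2*P² + P)*(-1) = 24 - 6*(P + 2*P²)*(-1) = 24 - 6*(-P - 2*P²) = 24 + (6*P + 12*P²) = 24 + 6*P + 12*P²)
x(G)*35 = (24 + 6*28 + 12*28²)*35 = (24 + 168 + 12*784)*35 = (24 + 168 + 9408)*35 = 9600*35 = 336000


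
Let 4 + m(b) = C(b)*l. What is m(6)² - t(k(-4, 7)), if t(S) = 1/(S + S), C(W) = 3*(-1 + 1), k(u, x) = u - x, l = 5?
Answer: 353/22 ≈ 16.045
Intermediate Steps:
C(W) = 0 (C(W) = 3*0 = 0)
t(S) = 1/(2*S)
m(b) = -4 (m(b) = -4 + 0*5 = -4 + 0 = -4)
m(6)² - t(k(-4, 7)) = (-4)² - 1/(2*(-4 - 1*7)) = 16 - 1/(2*(-4 - 7)) = 16 - 1/(2*(-11)) = 16 - (-1)/(2*11) = 16 - 1*(-1/22) = 16 + 1/22 = 353/22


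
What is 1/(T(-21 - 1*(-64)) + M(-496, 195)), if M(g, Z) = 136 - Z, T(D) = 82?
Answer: 1/23 ≈ 0.043478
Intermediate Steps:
1/(T(-21 - 1*(-64)) + M(-496, 195)) = 1/(82 + (136 - 1*195)) = 1/(82 + (136 - 195)) = 1/(82 - 59) = 1/23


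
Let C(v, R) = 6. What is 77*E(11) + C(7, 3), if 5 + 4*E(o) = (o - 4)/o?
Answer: -78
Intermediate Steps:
E(o) = -5/4 + (-4 + o)/(4*o) (E(o) = -5/4 + ((o - 4)/o)/4 = -5/4 + ((-4 + o)/o)/4 = -5/4 + (-4 + o)/(4*o))
77*E(11) + C(7, 3) = 77*((-1 - 1*11)/11) + 6 = 77*((-1 - 11)/11) + 6 = 77*((1/11)*(-12)) + 6 = 77*(-12/11) + 6 = -84 + 6 = -78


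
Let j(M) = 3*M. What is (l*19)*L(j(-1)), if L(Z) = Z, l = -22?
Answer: 1254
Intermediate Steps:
(l*19)*L(j(-1)) = (-22*19)*(3*(-1)) = -418*(-3) = 1254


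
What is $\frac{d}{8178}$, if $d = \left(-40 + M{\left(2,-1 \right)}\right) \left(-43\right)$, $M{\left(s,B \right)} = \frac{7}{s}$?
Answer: $\frac{3139}{16356} \approx 0.19192$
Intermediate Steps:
$d = \frac{3139}{2}$ ($d = \left(-40 + \frac{7}{2}\right) \left(-43\right) = \left(- \frac{73}{2}\right) \left(-43\right) = \frac{3139}{2} \approx 1569.5$)
$\frac{d}{8178} = \frac{3139}{2 \cdot 8178} = \frac{3139}{2} \cdot \frac{1}{8178} = \frac{3139}{16356}$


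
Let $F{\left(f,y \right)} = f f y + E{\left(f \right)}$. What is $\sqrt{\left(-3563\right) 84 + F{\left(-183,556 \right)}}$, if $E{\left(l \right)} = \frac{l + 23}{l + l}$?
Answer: $\frac{16 \sqrt{2396634063}}{183} \approx 4280.3$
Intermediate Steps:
$E{\left(l \right)} = \frac{23 + l}{2 l}$
$F{\left(f,y \right)} = y f^{2} + \frac{23 + f}{2 f}$ ($F{\left(f,y \right)} = f f y + \frac{23 + f}{2 f} = f^{2} y + \frac{23 + f}{2 f} = y f^{2} + \frac{23 + f}{2 f}$)
$\sqrt{\left(-3563\right) 84 + F{\left(-183,556 \right)}} = \sqrt{\left(-3563\right) 84 + \frac{23 - 183 + 2 \cdot 556 \left(-183\right)^{3}}{2 \left(-183\right)}} = \sqrt{-299292 + \frac{1}{2} \left(- \frac{1}{183}\right) \left(23 - 183 + 2 \cdot 556 \left(-6128487\right)\right)} = \sqrt{-299292 + \frac{1}{2} \left(- \frac{1}{183}\right) \left(23 - 183 - 6814877544\right)} = \sqrt{-299292 + \frac{1}{2} \left(- \frac{1}{183}\right) \left(-6814877704\right)} = \sqrt{-299292 + \frac{3407438852}{183}} = \sqrt{\frac{3352668416}{183}} = \frac{16 \sqrt{2396634063}}{183}$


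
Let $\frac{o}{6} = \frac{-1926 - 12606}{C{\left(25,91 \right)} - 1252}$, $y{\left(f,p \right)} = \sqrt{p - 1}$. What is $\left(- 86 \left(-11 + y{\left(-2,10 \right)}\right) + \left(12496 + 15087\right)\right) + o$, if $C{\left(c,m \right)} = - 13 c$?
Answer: $\frac{44670559}{1577} \approx 28326.0$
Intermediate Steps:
$y{\left(f,p \right)} = \sqrt{-1 + p}$
$o = \frac{87192}{1577}$ ($o = 6 \frac{-1926 - 12606}{\left(-13\right) 25 - 1252} = 6 \left(- \frac{14532}{-325 - 1252}\right) = 6 \left(- \frac{14532}{-1577}\right) = 6 \left(\left(-14532\right) \left(- \frac{1}{1577}\right)\right) = 6 \cdot \frac{14532}{1577} = \frac{87192}{1577} \approx 55.29$)
$\left(- 86 \left(-11 + y{\left(-2,10 \right)}\right) + \left(12496 + 15087\right)\right) + o = \left(- 86 \left(-11 + \sqrt{-1 + 10}\right) + \left(12496 + 15087\right)\right) + \frac{87192}{1577} = \left(- 86 \left(-11 + \sqrt{9}\right) + 27583\right) + \frac{87192}{1577} = \left(- 86 \left(-11 + 3\right) + 27583\right) + \frac{87192}{1577} = \left(\left(-86\right) \left(-8\right) + 27583\right) + \frac{87192}{1577} = \left(688 + 27583\right) + \frac{87192}{1577} = 28271 + \frac{87192}{1577} = \frac{44670559}{1577}$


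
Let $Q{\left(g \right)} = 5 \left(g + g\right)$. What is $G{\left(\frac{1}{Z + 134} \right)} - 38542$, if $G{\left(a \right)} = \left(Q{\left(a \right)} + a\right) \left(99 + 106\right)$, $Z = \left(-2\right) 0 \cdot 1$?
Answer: $- \frac{5162373}{134} \approx -38525.0$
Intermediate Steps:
$Q{\left(g \right)} = 10 g$ ($Q{\left(g \right)} = 5 \cdot 2 g = 10 g$)
$Z = 0$ ($Z = 0 \cdot 1 = 0$)
$G{\left(a \right)} = 2255 a$ ($G{\left(a \right)} = \left(10 a + a\right) \left(99 + 106\right) = 11 a 205 = 2255 a$)
$G{\left(\frac{1}{Z + 134} \right)} - 38542 = \frac{2255}{0 + 134} - 38542 = \frac{2255}{134} - 38542 = - \frac{5162373}{134}$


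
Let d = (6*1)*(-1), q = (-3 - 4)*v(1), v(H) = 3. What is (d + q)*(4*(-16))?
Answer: 1728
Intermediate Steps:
q = -21 (q = (-3 - 4)*3 = -7*3 = -21)
d = -6 (d = 6*(-1) = -6)
(d + q)*(4*(-16)) = (-6 - 21)*(4*(-16)) = -27*(-64) = 1728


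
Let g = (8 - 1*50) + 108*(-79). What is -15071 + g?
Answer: -23645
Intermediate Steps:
g = -8574 (g = (8 - 50) - 8532 = -42 - 8532 = -8574)
-15071 + g = -15071 - 8574 = -23645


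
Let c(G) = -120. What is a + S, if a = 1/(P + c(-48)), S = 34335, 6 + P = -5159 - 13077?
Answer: 630459269/18362 ≈ 34335.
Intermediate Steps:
P = -18242 (P = -6 + (-5159 - 13077) = -6 - 18236 = -18242)
a = -1/18362 (a = 1/(-18242 - 120) = 1/(-18362) = -1/18362 ≈ -5.4460e-5)
a + S = -1/18362 + 34335 = 630459269/18362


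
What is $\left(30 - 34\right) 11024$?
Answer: $-44096$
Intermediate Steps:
$\left(30 - 34\right) 11024 = \left(-4\right) 11024 = -44096$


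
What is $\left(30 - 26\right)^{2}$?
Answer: $16$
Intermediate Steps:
$\left(30 - 26\right)^{2} = 4^{2} = 16$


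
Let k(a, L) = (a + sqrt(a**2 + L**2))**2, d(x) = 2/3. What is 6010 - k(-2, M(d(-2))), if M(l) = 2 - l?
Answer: 54002/9 + 8*sqrt(13)/3 ≈ 6009.8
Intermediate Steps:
d(x) = 2/3 (d(x) = 2*(1/3) = 2/3)
k(a, L) = (a + sqrt(L**2 + a**2))**2
6010 - k(-2, M(d(-2))) = 6010 - (-2 + sqrt((2 - 1*2/3)**2 + (-2)**2))**2 = 6010 - (-2 + sqrt((2 - 2/3)**2 + 4))**2 = 6010 - (-2 + sqrt((4/3)**2 + 4))**2 = 6010 - (-2 + sqrt(16/9 + 4))**2 = 6010 - (-2 + sqrt(52/9))**2 = 6010 - (-2 + 2*sqrt(13)/3)**2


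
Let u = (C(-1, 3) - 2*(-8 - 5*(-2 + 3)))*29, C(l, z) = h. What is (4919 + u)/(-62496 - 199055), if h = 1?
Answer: -5702/261551 ≈ -0.021801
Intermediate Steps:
C(l, z) = 1
u = 783 (u = (1 - 2*(-8 - 5*(-2 + 3)))*29 = (1 - 2*(-8 - 5*1))*29 = (1 - 2*(-8 - 5))*29 = (1 - 2*(-13))*29 = (1 + 26)*29 = 27*29 = 783)
(4919 + u)/(-62496 - 199055) = (4919 + 783)/(-62496 - 199055) = 5702/(-261551) = 5702*(-1/261551) = -5702/261551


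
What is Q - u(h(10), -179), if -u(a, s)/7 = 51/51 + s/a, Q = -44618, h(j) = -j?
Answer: -444857/10 ≈ -44486.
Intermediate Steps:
u(a, s) = -7 - 7*s/a (u(a, s) = -7*(51/51 + s/a) = -7*(51*(1/51) + s/a) = -7*(1 + s/a) = -7 - 7*s/a)
Q - u(h(10), -179) = -44618 - (-7 - 7*(-179)/(-1*10)) = -44618 - (-7 - 7*(-179)/(-10)) = -44618 - (-7 - 7*(-179)*(-1/10)) = -44618 - (-7 - 1253/10) = -44618 - 1*(-1323/10) = -44618 + 1323/10 = -444857/10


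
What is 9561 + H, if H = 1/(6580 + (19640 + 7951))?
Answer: 326708932/34171 ≈ 9561.0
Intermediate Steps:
H = 1/34171 (H = 1/(6580 + 27591) = 1/34171 ≈ 2.9265e-5)
9561 + H = 9561 + 1/34171 = 326708932/34171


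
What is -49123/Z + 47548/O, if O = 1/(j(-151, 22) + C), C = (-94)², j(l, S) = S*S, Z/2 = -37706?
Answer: 33418628761443/75412 ≈ 4.4315e+8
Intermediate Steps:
Z = -75412 (Z = 2*(-37706) = -75412)
j(l, S) = S²
C = 8836
O = 1/9320 (O = 1/(22² + 8836) = 1/(484 + 8836) = 1/9320 ≈ 0.00010730)
-49123/Z + 47548/O = -49123/(-75412) + 47548/(1/9320) = -49123*(-1/75412) + 47548*9320 = 49123/75412 + 443147360 = 33418628761443/75412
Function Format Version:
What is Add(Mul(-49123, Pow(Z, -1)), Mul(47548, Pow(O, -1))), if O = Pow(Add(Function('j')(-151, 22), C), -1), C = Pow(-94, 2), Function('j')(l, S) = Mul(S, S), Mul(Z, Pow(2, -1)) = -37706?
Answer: Rational(33418628761443, 75412) ≈ 4.4315e+8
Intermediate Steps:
Z = -75412 (Z = Mul(2, -37706) = -75412)
Function('j')(l, S) = Pow(S, 2)
C = 8836
O = Rational(1, 9320) (O = Pow(Add(Pow(22, 2), 8836), -1) = Pow(Add(484, 8836), -1) = Pow(9320, -1) = Rational(1, 9320) ≈ 0.00010730)
Add(Mul(-49123, Pow(Z, -1)), Mul(47548, Pow(O, -1))) = Add(Mul(-49123, Pow(-75412, -1)), Mul(47548, Pow(Rational(1, 9320), -1))) = Add(Mul(-49123, Rational(-1, 75412)), Mul(47548, 9320)) = Add(Rational(49123, 75412), 443147360) = Rational(33418628761443, 75412)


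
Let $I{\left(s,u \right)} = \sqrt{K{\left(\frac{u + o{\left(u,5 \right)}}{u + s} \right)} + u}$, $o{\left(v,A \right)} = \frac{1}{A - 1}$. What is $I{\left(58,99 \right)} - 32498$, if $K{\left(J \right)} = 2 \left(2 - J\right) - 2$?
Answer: $-32498 + \frac{\sqrt{9833538}}{314} \approx -32488.0$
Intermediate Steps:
$o{\left(v,A \right)} = \frac{1}{-1 + A}$
$K{\left(J \right)} = 2 - 2 J$ ($K{\left(J \right)} = \left(4 - 2 J\right) - 2 = 2 - 2 J$)
$I{\left(s,u \right)} = \sqrt{2 + u - \frac{2 \left(\frac{1}{4} + u\right)}{s + u}}$ ($I{\left(s,u \right)} = \sqrt{\left(2 - 2 \frac{u + \frac{1}{-1 + 5}}{u + s}\right) + u} = \sqrt{\left(2 - 2 \frac{u + \frac{1}{4}}{s + u}\right) + u} = \sqrt{\left(2 - 2 \frac{\frac{1}{4} + u}{s + u}\right) + u} = \sqrt{\left(2 - \frac{2 \left(\frac{1}{4} + u\right)}{s + u}\right) + u} = \sqrt{2 + u - \frac{2 \left(\frac{1}{4} + u\right)}{s + u}}$)
$I{\left(58,99 \right)} - 32498 = \frac{\sqrt{2} \sqrt{\frac{-1 + 4 \cdot 58 + 2 \cdot 99 \left(58 + 99\right)}{58 + 99}}}{2} - 32498 = \frac{\sqrt{2} \sqrt{\frac{-1 + 232 + 2 \cdot 99 \cdot 157}{157}}}{2} - 32498 = \frac{\sqrt{2} \sqrt{\frac{-1 + 232 + 31086}{157}}}{2} - 32498 = \frac{\sqrt{2} \sqrt{\frac{1}{157} \cdot 31317}}{2} - 32498 = \frac{\sqrt{2} \sqrt{\frac{31317}{157}}}{2} - 32498 = \frac{\sqrt{2} \frac{\sqrt{4916769}}{157}}{2} - 32498 = \frac{\sqrt{9833538}}{314} - 32498 = -32498 + \frac{\sqrt{9833538}}{314}$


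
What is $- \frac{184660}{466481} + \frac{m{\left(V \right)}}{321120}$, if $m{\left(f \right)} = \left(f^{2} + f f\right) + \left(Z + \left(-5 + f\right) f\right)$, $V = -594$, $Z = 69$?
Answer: $\frac{145297828969}{49932126240} \approx 2.9099$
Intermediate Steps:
$m{\left(f \right)} = 69 + 2 f^{2} + f \left(-5 + f\right)$ ($m{\left(f \right)} = \left(f^{2} + f f\right) + \left(69 + \left(-5 + f\right) f\right) = \left(f^{2} + f^{2}\right) + \left(69 + f \left(-5 + f\right)\right) = 2 f^{2} + \left(69 + f \left(-5 + f\right)\right) = 69 + 2 f^{2} + f \left(-5 + f\right)$)
$- \frac{184660}{466481} + \frac{m{\left(V \right)}}{321120} = - \frac{184660}{466481} + \frac{69 - -2970 + 3 \left(-594\right)^{2}}{321120} = \left(-184660\right) \frac{1}{466481} + \left(69 + 2970 + 3 \cdot 352836\right) \frac{1}{321120} = - \frac{184660}{466481} + \left(69 + 2970 + 1058508\right) \frac{1}{321120} = - \frac{184660}{466481} + 1061547 \cdot \frac{1}{321120} = - \frac{184660}{466481} + \frac{353849}{107040} = \frac{145297828969}{49932126240}$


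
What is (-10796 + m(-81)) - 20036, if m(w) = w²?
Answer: -24271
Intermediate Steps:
(-10796 + m(-81)) - 20036 = (-10796 + (-81)²) - 20036 = (-10796 + 6561) - 20036 = -4235 - 20036 = -24271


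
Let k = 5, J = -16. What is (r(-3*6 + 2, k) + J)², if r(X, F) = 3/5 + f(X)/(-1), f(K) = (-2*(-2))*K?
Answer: 59049/25 ≈ 2362.0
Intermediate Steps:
f(K) = 4*K
r(X, F) = ⅗ - 4*X (r(X, F) = 3/5 + (4*X)/(-1) = 3*(⅕) + (4*X)*(-1) = ⅗ - 4*X)
(r(-3*6 + 2, k) + J)² = ((⅗ - 4*(-3*6 + 2)) - 16)² = ((⅗ - 4*(-18 + 2)) - 16)² = ((⅗ - 4*(-16)) - 16)² = ((⅗ + 64) - 16)² = (323/5 - 16)² = (243/5)² = 59049/25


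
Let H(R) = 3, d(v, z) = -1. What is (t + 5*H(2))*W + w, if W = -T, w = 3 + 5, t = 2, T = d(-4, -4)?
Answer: 25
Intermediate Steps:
T = -1
w = 8
W = 1 (W = -1*(-1) = 1)
(t + 5*H(2))*W + w = (2 + 5*3)*1 + 8 = (2 + 15)*1 + 8 = 17*1 + 8 = 17 + 8 = 25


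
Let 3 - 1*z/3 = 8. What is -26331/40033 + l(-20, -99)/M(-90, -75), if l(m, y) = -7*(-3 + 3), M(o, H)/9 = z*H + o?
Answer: -26331/40033 ≈ -0.65773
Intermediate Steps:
z = -15 (z = 9 - 3*8 = 9 - 24 = -15)
M(o, H) = -135*H + 9*o (M(o, H) = 9*(-15*H + o) = 9*(o - 15*H) = -135*H + 9*o)
l(m, y) = 0 (l(m, y) = -7*0 = 0)
-26331/40033 + l(-20, -99)/M(-90, -75) = -26331/40033 + 0/(-135*(-75) + 9*(-90)) = -26331*1/40033 + 0/(10125 - 810) = -26331/40033 + 0/9315 = -26331/40033 + 0*(1/9315) = -26331/40033 + 0 = -26331/40033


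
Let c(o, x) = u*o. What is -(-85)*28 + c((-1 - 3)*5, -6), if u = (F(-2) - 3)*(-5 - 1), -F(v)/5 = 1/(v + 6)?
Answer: 1870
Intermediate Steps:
F(v) = -5/(6 + v) (F(v) = -5/(v + 6) = -5/(6 + v))
u = 51/2 (u = (-5/(6 - 2) - 3)*(-5 - 1) = (-5/4 - 3)*(-6) = -17/4*(-6) = 51/2 ≈ 25.500)
c(o, x) = 51*o/2
-(-85)*28 + c((-1 - 3)*5, -6) = -(-85)*28 + 51*((-1 - 3)*5)/2 = -17*(-140) + 51*(-4*5)/2 = 2380 + (51/2)*(-20) = 2380 - 510 = 1870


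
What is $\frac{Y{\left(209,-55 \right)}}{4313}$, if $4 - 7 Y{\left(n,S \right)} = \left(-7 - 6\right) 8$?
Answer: $\frac{108}{30191} \approx 0.0035772$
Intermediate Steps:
$Y{\left(n,S \right)} = \frac{108}{7}$ ($Y{\left(n,S \right)} = \frac{4}{7} - \frac{\left(-7 - 6\right) 8}{7} = \frac{4}{7} - \frac{\left(-13\right) 8}{7} = \frac{4}{7} - - \frac{104}{7} = \frac{4}{7} + \frac{104}{7} = \frac{108}{7}$)
$\frac{Y{\left(209,-55 \right)}}{4313} = \frac{108}{7 \cdot 4313} = \frac{108}{7} \cdot \frac{1}{4313} = \frac{108}{30191}$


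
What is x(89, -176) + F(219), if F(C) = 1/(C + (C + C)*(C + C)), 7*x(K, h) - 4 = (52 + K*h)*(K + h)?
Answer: 260869185631/1344441 ≈ 1.9404e+5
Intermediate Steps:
x(K, h) = 4/7 + (52 + K*h)*(K + h)/7 (x(K, h) = 4/7 + ((52 + K*h)*(K + h))/7 = 4/7 + (52 + K*h)*(K + h)/7)
F(C) = 1/(C + 4*C²) (F(C) = 1/(C + (2*C)*(2*C)) = 1/(C + 4*C²))
x(89, -176) + F(219) = (4/7 + (52/7)*89 + (52/7)*(-176) + (⅐)*89*(-176)² + (⅐)*(-176)*89²) + 1/(219*(1 + 4*219)) = (4/7 + 4628/7 - 9152/7 + (⅐)*89*30976 + (⅐)*(-176)*7921) + 1/(219*(1 + 876)) = (4/7 + 4628/7 - 9152/7 + 2756864/7 - 1394096/7) + (1/219)/877 = 1358248/7 + (1/219)*(1/877) = 1358248/7 + 1/192063 = 260869185631/1344441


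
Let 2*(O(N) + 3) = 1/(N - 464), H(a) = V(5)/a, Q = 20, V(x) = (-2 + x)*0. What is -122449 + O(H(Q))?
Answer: -113635457/928 ≈ -1.2245e+5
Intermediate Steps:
V(x) = 0
H(a) = 0 (H(a) = 0/a = 0)
O(N) = -3 + 1/(2*(-464 + N)) (O(N) = -3 + 1/(2*(N - 464)) = -3 + 1/(2*(-464 + N)))
-122449 + O(H(Q)) = -122449 + (2785 - 6*0)/(2*(-464 + 0)) = -122449 + (1/2)*(2785 + 0)/(-464) = -122449 + (1/2)*(-1/464)*2785 = -122449 - 2785/928 = -113635457/928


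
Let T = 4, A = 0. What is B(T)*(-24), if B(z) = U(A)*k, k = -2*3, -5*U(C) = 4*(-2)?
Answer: 1152/5 ≈ 230.40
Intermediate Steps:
U(C) = 8/5 (U(C) = -4*(-2)/5 = -⅕*(-8) = 8/5)
k = -6
B(z) = -48/5 (B(z) = (8/5)*(-6) = -48/5)
B(T)*(-24) = -48/5*(-24) = 1152/5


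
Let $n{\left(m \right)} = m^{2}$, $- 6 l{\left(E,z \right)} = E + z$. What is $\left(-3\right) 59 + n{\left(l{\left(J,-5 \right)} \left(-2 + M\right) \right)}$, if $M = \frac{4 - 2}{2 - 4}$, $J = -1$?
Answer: $-168$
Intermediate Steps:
$M = -1$ ($M = \frac{2}{-2} = 2 \left(- \frac{1}{2}\right) = -1$)
$l{\left(E,z \right)} = - \frac{E}{6} - \frac{z}{6}$ ($l{\left(E,z \right)} = - \frac{E + z}{6} = - \frac{E}{6} - \frac{z}{6}$)
$\left(-3\right) 59 + n{\left(l{\left(J,-5 \right)} \left(-2 + M\right) \right)} = \left(-3\right) 59 + \left(\left(\left(- \frac{1}{6}\right) \left(-1\right) - - \frac{5}{6}\right) \left(-2 - 1\right)\right)^{2} = -177 + \left(\left(\frac{1}{6} + \frac{5}{6}\right) \left(-3\right)\right)^{2} = -177 + \left(1 \left(-3\right)\right)^{2} = -177 + \left(-3\right)^{2} = -177 + 9 = -168$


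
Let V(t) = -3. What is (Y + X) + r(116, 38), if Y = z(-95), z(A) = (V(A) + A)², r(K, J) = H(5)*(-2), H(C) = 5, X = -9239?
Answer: 355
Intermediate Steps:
r(K, J) = -10 (r(K, J) = 5*(-2) = -10)
z(A) = (-3 + A)²
Y = 9604 (Y = (-3 - 95)² = (-98)² = 9604)
(Y + X) + r(116, 38) = (9604 - 9239) - 10 = 365 - 10 = 355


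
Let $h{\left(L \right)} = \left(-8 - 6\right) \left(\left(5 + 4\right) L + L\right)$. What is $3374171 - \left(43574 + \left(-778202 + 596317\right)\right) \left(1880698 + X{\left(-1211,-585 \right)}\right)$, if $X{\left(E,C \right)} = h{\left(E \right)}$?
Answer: $283573842189$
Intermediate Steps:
$h{\left(L \right)} = - 140 L$ ($h{\left(L \right)} = - 14 \left(9 L + L\right) = - 14 \cdot 10 L = - 140 L$)
$X{\left(E,C \right)} = - 140 E$
$3374171 - \left(43574 + \left(-778202 + 596317\right)\right) \left(1880698 + X{\left(-1211,-585 \right)}\right) = 3374171 - \left(43574 + \left(-778202 + 596317\right)\right) \left(1880698 - -169540\right) = 3374171 - \left(43574 - 181885\right) \left(1880698 + 169540\right) = 3374171 - \left(-138311\right) 2050238 = 3374171 - -283570468018 = 3374171 + 283570468018 = 283573842189$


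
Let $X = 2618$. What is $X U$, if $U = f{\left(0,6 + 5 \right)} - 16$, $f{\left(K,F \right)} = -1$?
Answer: $-44506$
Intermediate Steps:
$U = -17$ ($U = -1 - 16 = -17$)
$X U = 2618 \left(-17\right) = -44506$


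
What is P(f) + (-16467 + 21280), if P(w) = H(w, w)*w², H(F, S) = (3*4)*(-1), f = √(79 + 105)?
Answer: 2605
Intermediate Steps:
f = 2*√46 (f = √184 = 2*√46 ≈ 13.565)
H(F, S) = -12 (H(F, S) = 12*(-1) = -12)
P(w) = -12*w²
P(f) + (-16467 + 21280) = -12*(2*√46)² + (-16467 + 21280) = -12*184 + 4813 = -2208 + 4813 = 2605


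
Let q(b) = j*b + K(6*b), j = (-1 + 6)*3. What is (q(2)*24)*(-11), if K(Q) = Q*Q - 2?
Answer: -45408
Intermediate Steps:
K(Q) = -2 + Q² (K(Q) = Q² - 2 = -2 + Q²)
j = 15 (j = 5*3 = 15)
q(b) = -2 + 15*b + 36*b² (q(b) = 15*b + (-2 + (6*b)²) = 15*b + (-2 + 36*b²) = -2 + 15*b + 36*b²)
(q(2)*24)*(-11) = ((-2 + 15*2 + 36*2²)*24)*(-11) = ((-2 + 30 + 36*4)*24)*(-11) = ((-2 + 30 + 144)*24)*(-11) = (172*24)*(-11) = 4128*(-11) = -45408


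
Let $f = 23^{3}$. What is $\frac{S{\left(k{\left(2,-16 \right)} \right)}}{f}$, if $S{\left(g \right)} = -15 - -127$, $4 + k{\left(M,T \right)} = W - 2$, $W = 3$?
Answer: $\frac{112}{12167} \approx 0.0092052$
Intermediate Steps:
$k{\left(M,T \right)} = -3$ ($k{\left(M,T \right)} = -4 + \left(3 - 2\right) = -4 + 1 = -3$)
$S{\left(g \right)} = 112$ ($S{\left(g \right)} = -15 + 127 = 112$)
$f = 12167$
$\frac{S{\left(k{\left(2,-16 \right)} \right)}}{f} = \frac{112}{12167}$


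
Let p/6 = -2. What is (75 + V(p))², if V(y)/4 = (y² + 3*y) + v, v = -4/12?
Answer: 2301289/9 ≈ 2.5570e+5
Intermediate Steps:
p = -12 (p = 6*(-2) = -12)
v = -⅓ (v = -4*1/12 = -⅓ ≈ -0.33333)
V(y) = -4/3 + 4*y² + 12*y (V(y) = 4*((y² + 3*y) - ⅓) = 4*(-⅓ + y² + 3*y) = -4/3 + 4*y² + 12*y)
(75 + V(p))² = (75 + (-4/3 + 4*(-12)² + 12*(-12)))² = (75 + (-4/3 + 4*144 - 144))² = (75 + (-4/3 + 576 - 144))² = (75 + 1292/3)² = (1517/3)² = 2301289/9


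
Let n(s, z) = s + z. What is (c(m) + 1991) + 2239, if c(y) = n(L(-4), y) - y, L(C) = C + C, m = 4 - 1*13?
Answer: 4222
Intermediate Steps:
m = -9 (m = 4 - 13 = -9)
L(C) = 2*C
c(y) = -8 (c(y) = (2*(-4) + y) - y = (-8 + y) - y = -8)
(c(m) + 1991) + 2239 = (-8 + 1991) + 2239 = 1983 + 2239 = 4222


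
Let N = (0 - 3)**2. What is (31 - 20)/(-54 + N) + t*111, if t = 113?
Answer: 564424/45 ≈ 12543.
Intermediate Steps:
N = 9 (N = (-3)**2 = 9)
(31 - 20)/(-54 + N) + t*111 = (31 - 20)/(-54 + 9) + 113*111 = 11/(-45) + 12543 = 11*(-1/45) + 12543 = -11/45 + 12543 = 564424/45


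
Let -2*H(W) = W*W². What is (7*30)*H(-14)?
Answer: 288120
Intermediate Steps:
H(W) = -W³/2 (H(W) = -W*W²/2 = -W³/2)
(7*30)*H(-14) = (7*30)*(-½*(-14)³) = 210*(-½*(-2744)) = 210*1372 = 288120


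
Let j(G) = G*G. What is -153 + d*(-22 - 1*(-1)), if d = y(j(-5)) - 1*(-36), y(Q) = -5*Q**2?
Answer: 64716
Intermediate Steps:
j(G) = G**2
d = -3089 (d = -5*((-5)**2)**2 - 1*(-36) = -5*25**2 + 36 = -5*625 + 36 = -3125 + 36 = -3089)
-153 + d*(-22 - 1*(-1)) = -153 - 3089*(-22 - 1*(-1)) = -153 - 3089*(-22 + 1) = -153 - 3089*(-21) = -153 + 64869 = 64716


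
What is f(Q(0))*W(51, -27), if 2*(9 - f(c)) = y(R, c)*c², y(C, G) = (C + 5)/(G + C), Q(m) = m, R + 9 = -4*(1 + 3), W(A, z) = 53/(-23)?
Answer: -477/23 ≈ -20.739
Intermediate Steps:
W(A, z) = -53/23 (W(A, z) = 53*(-1/23) = -53/23)
R = -25 (R = -9 - 4*(1 + 3) = -9 - 4*4 = -9 - 16 = -25)
y(C, G) = (5 + C)/(C + G)
f(c) = 9 + 10*c²/(-25 + c) (f(c) = 9 - (5 - 25)/(-25 + c)*c²/2 = 9 - -20/(-25 + c)*c²/2 = 9 - (-20/(-25 + c))*c²/2 = 9 - (-10)*c²/(-25 + c) = 9 + 10*c²/(-25 + c))
f(Q(0))*W(51, -27) = ((-225 + 9*0 + 10*0²)/(-25 + 0))*(-53/23) = ((-225 + 0 + 10*0)/(-25))*(-53/23) = -(-225 + 0 + 0)/25*(-53/23) = -1/25*(-225)*(-53/23) = 9*(-53/23) = -477/23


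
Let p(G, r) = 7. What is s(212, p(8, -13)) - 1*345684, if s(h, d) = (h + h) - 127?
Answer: -345387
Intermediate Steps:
s(h, d) = -127 + 2*h (s(h, d) = 2*h - 127 = -127 + 2*h)
s(212, p(8, -13)) - 1*345684 = (-127 + 2*212) - 1*345684 = (-127 + 424) - 345684 = 297 - 345684 = -345387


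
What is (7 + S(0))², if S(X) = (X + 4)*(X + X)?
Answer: 49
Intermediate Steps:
S(X) = 2*X*(4 + X) (S(X) = (4 + X)*(2*X) = 2*X*(4 + X))
(7 + S(0))² = (7 + 2*0*(4 + 0))² = (7 + 2*0*4)² = (7 + 0)² = 7² = 49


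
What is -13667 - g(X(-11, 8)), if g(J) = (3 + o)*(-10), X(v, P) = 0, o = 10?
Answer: -13537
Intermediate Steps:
g(J) = -130 (g(J) = (3 + 10)*(-10) = 13*(-10) = -130)
-13667 - g(X(-11, 8)) = -13667 - 1*(-130) = -13667 + 130 = -13537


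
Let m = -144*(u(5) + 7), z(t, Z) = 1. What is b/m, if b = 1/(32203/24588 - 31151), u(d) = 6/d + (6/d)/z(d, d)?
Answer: 683/28798162796 ≈ 2.3717e-8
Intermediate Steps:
u(d) = 12/d (u(d) = 6/d + (6/d)/1 = 6/d + (6/d)*1 = 6/d + 6/d = 12/d)
m = -6768/5 (m = -144*(12/5 + 7) = -144*47/5 = -6768/5 ≈ -1353.6)
b = -24588/765908585 (b = 1/(32203*(1/24588) - 31151) = 1/(32203/24588 - 31151) = 1/(-765908585/24588) = -24588/765908585 ≈ -3.2103e-5)
b/m = -24588/(765908585*(-6768/5)) = -24588/765908585*(-5/6768) = 683/28798162796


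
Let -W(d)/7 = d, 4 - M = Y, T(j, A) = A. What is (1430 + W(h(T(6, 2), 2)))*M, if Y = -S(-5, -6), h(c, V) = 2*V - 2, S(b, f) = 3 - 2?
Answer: 7080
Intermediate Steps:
S(b, f) = 1
h(c, V) = -2 + 2*V
Y = -1 (Y = -1*1 = -1)
M = 5 (M = 4 - 1*(-1) = 4 + 1 = 5)
W(d) = -7*d
(1430 + W(h(T(6, 2), 2)))*M = (1430 - 7*(-2 + 2*2))*5 = (1430 - 7*(-2 + 4))*5 = (1430 - 7*2)*5 = (1430 - 14)*5 = 1416*5 = 7080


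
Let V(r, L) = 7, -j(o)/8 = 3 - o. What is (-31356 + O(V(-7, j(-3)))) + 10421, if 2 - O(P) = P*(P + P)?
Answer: -21031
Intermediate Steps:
j(o) = -24 + 8*o (j(o) = -8*(3 - o) = -24 + 8*o)
O(P) = 2 - 2*P² (O(P) = 2 - P*(P + P) = 2 - P*2*P = 2 - 2*P²)
(-31356 + O(V(-7, j(-3)))) + 10421 = (-31356 + (2 - 2*7²)) + 10421 = (-31356 + (2 - 2*49)) + 10421 = (-31356 + (2 - 98)) + 10421 = (-31356 - 96) + 10421 = -31452 + 10421 = -21031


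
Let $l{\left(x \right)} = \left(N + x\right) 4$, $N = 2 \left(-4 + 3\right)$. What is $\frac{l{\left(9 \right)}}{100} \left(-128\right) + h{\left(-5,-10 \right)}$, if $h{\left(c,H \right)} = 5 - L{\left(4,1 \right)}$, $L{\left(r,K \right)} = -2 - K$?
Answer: $- \frac{696}{25} \approx -27.84$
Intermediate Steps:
$h{\left(c,H \right)} = 8$ ($h{\left(c,H \right)} = 5 - \left(-2 - 1\right) = 5 - -3 = 5 + 3 = 8$)
$N = -2$ ($N = 2 \left(-1\right) = -2$)
$l{\left(x \right)} = -8 + 4 x$ ($l{\left(x \right)} = \left(-2 + x\right) 4 = -8 + 4 x$)
$\frac{l{\left(9 \right)}}{100} \left(-128\right) + h{\left(-5,-10 \right)} = \frac{-8 + 4 \cdot 9}{100} \left(-128\right) + 8 = \left(-8 + 36\right) \frac{1}{100} \left(-128\right) + 8 = 28 \cdot \frac{1}{100} \left(-128\right) + 8 = \frac{7}{25} \left(-128\right) + 8 = - \frac{896}{25} + 8 = - \frac{696}{25}$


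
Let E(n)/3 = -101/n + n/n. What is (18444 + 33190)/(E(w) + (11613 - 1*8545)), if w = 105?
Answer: 903595/53692 ≈ 16.829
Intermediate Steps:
E(n) = 3 - 303/n (E(n) = 3*(-101/n + n/n) = 3*(-101/n + 1) = 3*(1 - 101/n) = 3 - 303/n)
(18444 + 33190)/(E(w) + (11613 - 1*8545)) = (18444 + 33190)/((3 - 303/105) + (11613 - 1*8545)) = 51634/((3 - 303*1/105) + (11613 - 8545)) = 51634/((3 - 101/35) + 3068) = 51634/(4/35 + 3068) = 51634/(107384/35) = 51634*(35/107384) = 903595/53692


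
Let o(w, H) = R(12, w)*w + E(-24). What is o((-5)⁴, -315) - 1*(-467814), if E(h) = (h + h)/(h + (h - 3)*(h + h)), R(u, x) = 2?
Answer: 24860390/53 ≈ 4.6906e+5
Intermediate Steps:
E(h) = 2*h/(h + 2*h*(-3 + h)) (E(h) = (2*h)/(h + (-3 + h)*(2*h)) = (2*h)/(h + 2*h*(-3 + h)) = 2*h/(h + 2*h*(-3 + h)))
o(w, H) = -2/53 + 2*w (o(w, H) = 2*w + 2/(-5 + 2*(-24)) = 2*w + 2/(-5 - 48) = 2*w + 2/(-53) = 2*w + 2*(-1/53) = 2*w - 2/53 = -2/53 + 2*w)
o((-5)⁴, -315) - 1*(-467814) = (-2/53 + 2*(-5)⁴) - 1*(-467814) = (-2/53 + 2*625) + 467814 = (-2/53 + 1250) + 467814 = 66248/53 + 467814 = 24860390/53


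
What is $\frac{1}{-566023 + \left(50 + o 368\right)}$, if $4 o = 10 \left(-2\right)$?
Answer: $- \frac{1}{567813} \approx -1.7611 \cdot 10^{-6}$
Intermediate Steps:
$o = -5$ ($o = \frac{10 \left(-2\right)}{4} = \frac{1}{4} \left(-20\right) = -5$)
$\frac{1}{-566023 + \left(50 + o 368\right)} = \frac{1}{-566023 + \left(50 - 1840\right)} = \frac{1}{-566023 - 1790} = \frac{1}{-567813} = - \frac{1}{567813}$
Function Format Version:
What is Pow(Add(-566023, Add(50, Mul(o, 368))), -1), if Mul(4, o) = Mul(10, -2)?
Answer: Rational(-1, 567813) ≈ -1.7611e-6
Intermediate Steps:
o = -5 (o = Mul(Rational(1, 4), Mul(10, -2)) = Mul(Rational(1, 4), -20) = -5)
Pow(Add(-566023, Add(50, Mul(o, 368))), -1) = Pow(Add(-566023, Add(50, Mul(-5, 368))), -1) = Pow(Add(-566023, Add(50, -1840)), -1) = Pow(Add(-566023, -1790), -1) = Pow(-567813, -1) = Rational(-1, 567813)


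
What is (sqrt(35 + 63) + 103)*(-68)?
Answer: -7004 - 476*sqrt(2) ≈ -7677.2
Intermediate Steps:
(sqrt(35 + 63) + 103)*(-68) = (sqrt(98) + 103)*(-68) = (7*sqrt(2) + 103)*(-68) = (103 + 7*sqrt(2))*(-68) = -7004 - 476*sqrt(2)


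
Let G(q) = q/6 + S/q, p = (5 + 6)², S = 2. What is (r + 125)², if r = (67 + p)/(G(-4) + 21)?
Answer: 256096009/14161 ≈ 18085.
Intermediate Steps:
p = 121 (p = 11² = 121)
G(q) = 2/q + q/6 (G(q) = q/6 + 2/q = 2/q + q/6)
r = 1128/119 (r = (67 + 121)/((2/(-4) + (⅙)*(-4)) + 21) = 188/((2*(-¼) - ⅔) + 21) = 188/((-½ - ⅔) + 21) = 188/(-7/6 + 21) = 188/(119/6) = 188*(6/119) = 1128/119 ≈ 9.4790)
(r + 125)² = (1128/119 + 125)² = (16003/119)² = 256096009/14161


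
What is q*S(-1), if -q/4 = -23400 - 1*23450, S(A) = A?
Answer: -187400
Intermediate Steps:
q = 187400 (q = -4*(-23400 - 1*23450) = -4*(-23400 - 23450) = -4*(-46850) = 187400)
q*S(-1) = 187400*(-1) = -187400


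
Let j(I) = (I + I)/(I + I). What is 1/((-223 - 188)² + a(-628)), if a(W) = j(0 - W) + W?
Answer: 1/168294 ≈ 5.9420e-6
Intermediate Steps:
j(I) = 1 (j(I) = (2*I)/((2*I)) = (2*I)*(1/(2*I)) = 1)
a(W) = 1 + W
1/((-223 - 188)² + a(-628)) = 1/((-223 - 188)² + (1 - 628)) = 1/((-411)² - 627) = 1/(168921 - 627) = 1/168294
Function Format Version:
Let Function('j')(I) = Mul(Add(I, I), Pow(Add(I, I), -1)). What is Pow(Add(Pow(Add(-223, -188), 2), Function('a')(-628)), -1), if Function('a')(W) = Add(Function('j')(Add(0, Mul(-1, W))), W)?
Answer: Rational(1, 168294) ≈ 5.9420e-6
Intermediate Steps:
Function('j')(I) = 1 (Function('j')(I) = Mul(Mul(2, I), Pow(Mul(2, I), -1)) = Mul(Mul(2, I), Mul(Rational(1, 2), Pow(I, -1))) = 1)
Function('a')(W) = Add(1, W)
Pow(Add(Pow(Add(-223, -188), 2), Function('a')(-628)), -1) = Pow(Add(Pow(Add(-223, -188), 2), Add(1, -628)), -1) = Pow(Add(Pow(-411, 2), -627), -1) = Pow(Add(168921, -627), -1) = Pow(168294, -1) = Rational(1, 168294)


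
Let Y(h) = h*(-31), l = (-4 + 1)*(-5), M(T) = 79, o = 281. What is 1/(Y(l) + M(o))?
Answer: -1/386 ≈ -0.0025907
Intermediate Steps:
l = 15 (l = -3*(-5) = 15)
Y(h) = -31*h
1/(Y(l) + M(o)) = 1/(-31*15 + 79) = 1/(-465 + 79) = 1/(-386) = -1/386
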